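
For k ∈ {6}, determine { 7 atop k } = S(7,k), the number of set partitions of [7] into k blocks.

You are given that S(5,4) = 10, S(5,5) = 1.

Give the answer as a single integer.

[6] T[6,5]:5*1+10=15 · T[6,6]:6*0+1=1
[7] T[7,6]:6*1+15=21
Read S(7,6) = 21.

21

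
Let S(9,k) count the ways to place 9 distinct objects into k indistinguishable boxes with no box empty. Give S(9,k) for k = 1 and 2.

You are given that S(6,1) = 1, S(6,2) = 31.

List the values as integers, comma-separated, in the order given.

r7: T_7,1=1×1+0=1; T_7,2=2×31+1=63
r8: T_8,1=1×1+0=1; T_8,2=2×63+1=127
r9: T_9,1=1×1+0=1; T_9,2=2×127+1=255
Read S(9,1) = 1, S(9,2) = 255.

1, 255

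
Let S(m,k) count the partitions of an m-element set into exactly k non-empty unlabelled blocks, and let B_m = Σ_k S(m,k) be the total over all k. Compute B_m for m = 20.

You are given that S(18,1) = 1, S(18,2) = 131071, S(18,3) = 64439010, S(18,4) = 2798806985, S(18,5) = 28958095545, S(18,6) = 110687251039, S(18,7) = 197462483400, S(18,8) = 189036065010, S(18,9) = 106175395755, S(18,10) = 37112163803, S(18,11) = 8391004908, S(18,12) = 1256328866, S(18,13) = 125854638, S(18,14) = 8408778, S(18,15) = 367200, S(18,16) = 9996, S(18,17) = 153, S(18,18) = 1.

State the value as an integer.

[19] T[19,1]:1*1+0=1 · T[19,2]:2*131071+1=262143 · T[19,3]:3*64439010+131071=193448101 · T[19,4]:4*2798806985+64439010=11259666950 · T[19,5]:5*28958095545+2798806985=147589284710 · T[19,6]:6*110687251039+28958095545=693081601779 · T[19,7]:7*197462483400+110687251039=1492924634839 · T[19,8]:8*189036065010+197462483400=1709751003480 · T[19,9]:9*106175395755+189036065010=1144614626805 · T[19,10]:10*37112163803+106175395755=477297033785 · T[19,11]:11*8391004908+37112163803=129413217791 · T[19,12]:12*1256328866+8391004908=23466951300 · T[19,13]:13*125854638+1256328866=2892439160 · T[19,14]:14*8408778+125854638=243577530 · T[19,15]:15*367200+8408778=13916778 · T[19,16]:16*9996+367200=527136 · T[19,17]:17*153+9996=12597 · T[19,18]:18*1+153=171 · T[19,19]:19*0+1=1
[20] T[20,1]:1*1+0=1 · T[20,2]:2*262143+1=524287 · T[20,3]:3*193448101+262143=580606446 · T[20,4]:4*11259666950+193448101=45232115901 · T[20,5]:5*147589284710+11259666950=749206090500 · T[20,6]:6*693081601779+147589284710=4306078895384 · T[20,7]:7*1492924634839+693081601779=11143554045652 · T[20,8]:8*1709751003480+1492924634839=15170932662679 · T[20,9]:9*1144614626805+1709751003480=12011282644725 · T[20,10]:10*477297033785+1144614626805=5917584964655 · T[20,11]:11*129413217791+477297033785=1900842429486 · T[20,12]:12*23466951300+129413217791=411016633391 · T[20,13]:13*2892439160+23466951300=61068660380 · T[20,14]:14*243577530+2892439160=6302524580 · T[20,15]:15*13916778+243577530=452329200 · T[20,16]:16*527136+13916778=22350954 · T[20,17]:17*12597+527136=741285 · T[20,18]:18*171+12597=15675 · T[20,19]:19*1+171=190 · T[20,20]:20*0+1=1
B_20 = ΣS(20,k) = 1+524287+580606446+45232115901+749206090500+4306078895384+11143554045652+15170932662679+12011282644725+5917584964655+1900842429486+411016633391+61068660380+6302524580+452329200+22350954+741285+15675+190+1 = 51724158235372

51724158235372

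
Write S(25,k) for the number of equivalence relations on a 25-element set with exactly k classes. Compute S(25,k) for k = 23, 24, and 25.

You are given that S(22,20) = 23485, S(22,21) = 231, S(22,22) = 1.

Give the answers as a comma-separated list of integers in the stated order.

40250, 300, 1

r23: T_23,21=21×231+23485=28336; T_23,22=22×1+231=253; T_23,23=23×0+1=1
r24: T_24,22=22×253+28336=33902; T_24,23=23×1+253=276; T_24,24=24×0+1=1
r25: T_25,23=23×276+33902=40250; T_25,24=24×1+276=300; T_25,25=25×0+1=1
Read S(25,23) = 40250, S(25,24) = 300, S(25,25) = 1.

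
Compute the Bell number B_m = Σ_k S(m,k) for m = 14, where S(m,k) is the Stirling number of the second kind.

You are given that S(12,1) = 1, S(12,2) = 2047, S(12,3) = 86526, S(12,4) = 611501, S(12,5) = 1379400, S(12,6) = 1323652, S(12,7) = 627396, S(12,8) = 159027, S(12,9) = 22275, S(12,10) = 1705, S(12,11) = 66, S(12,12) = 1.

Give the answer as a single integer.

190899322

[13] T[13,1]:1*1+0=1 · T[13,2]:2*2047+1=4095 · T[13,3]:3*86526+2047=261625 · T[13,4]:4*611501+86526=2532530 · T[13,5]:5*1379400+611501=7508501 · T[13,6]:6*1323652+1379400=9321312 · T[13,7]:7*627396+1323652=5715424 · T[13,8]:8*159027+627396=1899612 · T[13,9]:9*22275+159027=359502 · T[13,10]:10*1705+22275=39325 · T[13,11]:11*66+1705=2431 · T[13,12]:12*1+66=78 · T[13,13]:13*0+1=1
[14] T[14,1]:1*1+0=1 · T[14,2]:2*4095+1=8191 · T[14,3]:3*261625+4095=788970 · T[14,4]:4*2532530+261625=10391745 · T[14,5]:5*7508501+2532530=40075035 · T[14,6]:6*9321312+7508501=63436373 · T[14,7]:7*5715424+9321312=49329280 · T[14,8]:8*1899612+5715424=20912320 · T[14,9]:9*359502+1899612=5135130 · T[14,10]:10*39325+359502=752752 · T[14,11]:11*2431+39325=66066 · T[14,12]:12*78+2431=3367 · T[14,13]:13*1+78=91 · T[14,14]:14*0+1=1
B_14 = ΣS(14,k) = 1+8191+788970+10391745+40075035+63436373+49329280+20912320+5135130+752752+66066+3367+91+1 = 190899322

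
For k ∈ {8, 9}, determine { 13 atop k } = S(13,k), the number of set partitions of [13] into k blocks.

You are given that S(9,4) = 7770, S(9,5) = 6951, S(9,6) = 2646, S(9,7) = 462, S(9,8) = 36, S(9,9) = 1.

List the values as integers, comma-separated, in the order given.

@10  (10,5):6951·5+7770→42525, (10,6):2646·6+6951→22827, (10,7):462·7+2646→5880, (10,8):36·8+462→750, (10,9):1·9+36→45
@11  (11,6):22827·6+42525→179487, (11,7):5880·7+22827→63987, (11,8):750·8+5880→11880, (11,9):45·9+750→1155
@12  (12,7):63987·7+179487→627396, (12,8):11880·8+63987→159027, (12,9):1155·9+11880→22275
@13  (13,8):159027·8+627396→1899612, (13,9):22275·9+159027→359502
Read S(13,8) = 1899612, S(13,9) = 359502.

1899612, 359502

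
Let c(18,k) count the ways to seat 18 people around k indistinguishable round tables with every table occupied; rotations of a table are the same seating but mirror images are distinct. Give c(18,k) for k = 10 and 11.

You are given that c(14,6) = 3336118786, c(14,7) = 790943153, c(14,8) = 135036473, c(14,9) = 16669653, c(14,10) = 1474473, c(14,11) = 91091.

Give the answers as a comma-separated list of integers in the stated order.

577924894833, 60202693980

i=15: T(15,7)=3336118786+14·790943153=14409322928 | T(15,8)=790943153+14·135036473=2681453775 | T(15,9)=135036473+14·16669653=368411615 | T(15,10)=16669653+14·1474473=37312275 | T(15,11)=1474473+14·91091=2749747
i=16: T(16,8)=14409322928+15·2681453775=54631129553 | T(16,9)=2681453775+15·368411615=8207628000 | T(16,10)=368411615+15·37312275=928095740 | T(16,11)=37312275+15·2749747=78558480
i=17: T(17,9)=54631129553+16·8207628000=185953177553 | T(17,10)=8207628000+16·928095740=23057159840 | T(17,11)=928095740+16·78558480=2185031420
i=18: T(18,10)=185953177553+17·23057159840=577924894833 | T(18,11)=23057159840+17·2185031420=60202693980
Read c(18,10) = 577924894833, c(18,11) = 60202693980.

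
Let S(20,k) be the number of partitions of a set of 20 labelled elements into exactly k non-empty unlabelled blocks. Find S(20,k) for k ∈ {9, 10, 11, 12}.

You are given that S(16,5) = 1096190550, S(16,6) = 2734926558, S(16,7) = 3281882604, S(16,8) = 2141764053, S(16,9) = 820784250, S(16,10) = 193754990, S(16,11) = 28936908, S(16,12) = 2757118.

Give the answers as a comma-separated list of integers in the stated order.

12011282644725, 5917584964655, 1900842429486, 411016633391

i=17: T(17,6)=1096190550+6·2734926558=17505749898 | T(17,7)=2734926558+7·3281882604=25708104786 | T(17,8)=3281882604+8·2141764053=20415995028 | T(17,9)=2141764053+9·820784250=9528822303 | T(17,10)=820784250+10·193754990=2758334150 | T(17,11)=193754990+11·28936908=512060978 | T(17,12)=28936908+12·2757118=62022324
i=18: T(18,7)=17505749898+7·25708104786=197462483400 | T(18,8)=25708104786+8·20415995028=189036065010 | T(18,9)=20415995028+9·9528822303=106175395755 | T(18,10)=9528822303+10·2758334150=37112163803 | T(18,11)=2758334150+11·512060978=8391004908 | T(18,12)=512060978+12·62022324=1256328866
i=19: T(19,8)=197462483400+8·189036065010=1709751003480 | T(19,9)=189036065010+9·106175395755=1144614626805 | T(19,10)=106175395755+10·37112163803=477297033785 | T(19,11)=37112163803+11·8391004908=129413217791 | T(19,12)=8391004908+12·1256328866=23466951300
i=20: T(20,9)=1709751003480+9·1144614626805=12011282644725 | T(20,10)=1144614626805+10·477297033785=5917584964655 | T(20,11)=477297033785+11·129413217791=1900842429486 | T(20,12)=129413217791+12·23466951300=411016633391
Read S(20,9) = 12011282644725, S(20,10) = 5917584964655, S(20,11) = 1900842429486, S(20,12) = 411016633391.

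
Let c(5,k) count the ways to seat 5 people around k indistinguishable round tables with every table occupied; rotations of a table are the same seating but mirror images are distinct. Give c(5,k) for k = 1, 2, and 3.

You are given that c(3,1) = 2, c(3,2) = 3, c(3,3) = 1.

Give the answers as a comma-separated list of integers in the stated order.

r4: T_4,1=3×2+0=6; T_4,2=3×3+2=11; T_4,3=3×1+3=6
r5: T_5,1=4×6+0=24; T_5,2=4×11+6=50; T_5,3=4×6+11=35
Read c(5,1) = 24, c(5,2) = 50, c(5,3) = 35.

24, 50, 35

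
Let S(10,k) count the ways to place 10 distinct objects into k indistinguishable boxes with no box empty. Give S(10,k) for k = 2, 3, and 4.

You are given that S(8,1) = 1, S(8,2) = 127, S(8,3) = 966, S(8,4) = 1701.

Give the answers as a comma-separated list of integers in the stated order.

r9: T_9,1=1×1+0=1; T_9,2=2×127+1=255; T_9,3=3×966+127=3025; T_9,4=4×1701+966=7770
r10: T_10,2=2×255+1=511; T_10,3=3×3025+255=9330; T_10,4=4×7770+3025=34105
Read S(10,2) = 511, S(10,3) = 9330, S(10,4) = 34105.

511, 9330, 34105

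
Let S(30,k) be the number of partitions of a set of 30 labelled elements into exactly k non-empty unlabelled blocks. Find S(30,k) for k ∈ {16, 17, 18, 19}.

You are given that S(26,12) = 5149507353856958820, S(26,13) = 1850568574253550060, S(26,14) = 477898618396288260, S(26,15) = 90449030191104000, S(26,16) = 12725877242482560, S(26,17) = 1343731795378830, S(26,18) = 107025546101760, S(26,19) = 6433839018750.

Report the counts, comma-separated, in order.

i=27: T(27,13)=5149507353856958820+13·1850568574253550060=29206898819153109600 | T(27,14)=1850568574253550060+14·477898618396288260=8541149231801585700 | T(27,15)=477898618396288260+15·90449030191104000=1834634071262848260 | T(27,16)=90449030191104000+16·12725877242482560=294063066070824960 | T(27,17)=12725877242482560+17·1343731795378830=35569317763922670 | T(27,18)=1343731795378830+18·107025546101760=3270191625210510 | T(27,19)=107025546101760+19·6433839018750=229268487458010
i=28: T(28,14)=29206898819153109600+14·8541149231801585700=148782988064375309400 | T(28,15)=8541149231801585700+15·1834634071262848260=36060660300744309600 | T(28,16)=1834634071262848260+16·294063066070824960=6539643128396047620 | T(28,17)=294063066070824960+17·35569317763922670=898741468057510350 | T(28,18)=35569317763922670+18·3270191625210510=94432767017711850 | T(28,19)=3270191625210510+19·229268487458010=7626292886912700
i=29: T(29,15)=148782988064375309400+15·36060660300744309600=689692892575539953400 | T(29,16)=36060660300744309600+16·6539643128396047620=140694950355081071520 | T(29,17)=6539643128396047620+17·898741468057510350=21818248085373723570 | T(29,18)=898741468057510350+18·94432767017711850=2598531274376323650 | T(29,19)=94432767017711850+19·7626292886912700=239332331869053150
i=30: T(30,16)=689692892575539953400+16·140694950355081071520=2940812098256837097720 | T(30,17)=140694950355081071520+17·21818248085373723570=511605167806434372210 | T(30,18)=21818248085373723570+18·2598531274376323650=68591811024147549270 | T(30,19)=2598531274376323650+19·239332331869053150=7145845579888333500
Read S(30,16) = 2940812098256837097720, S(30,17) = 511605167806434372210, S(30,18) = 68591811024147549270, S(30,19) = 7145845579888333500.

2940812098256837097720, 511605167806434372210, 68591811024147549270, 7145845579888333500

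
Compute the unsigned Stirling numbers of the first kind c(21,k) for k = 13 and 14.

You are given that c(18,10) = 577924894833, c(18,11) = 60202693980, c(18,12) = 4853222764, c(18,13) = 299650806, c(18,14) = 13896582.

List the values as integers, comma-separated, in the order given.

11310276995381, 756111184500

row 19: T[19][11]=18·60202693980+577924894833=1661573386473  T[19][12]=18·4853222764+60202693980=147560703732  T[19][13]=18·299650806+4853222764=10246937272  T[19][14]=18·13896582+299650806=549789282
row 20: T[20][12]=19·147560703732+1661573386473=4465226757381  T[20][13]=19·10246937272+147560703732=342252511900  T[20][14]=19·549789282+10246937272=20692933630
row 21: T[21][13]=20·342252511900+4465226757381=11310276995381  T[21][14]=20·20692933630+342252511900=756111184500
Read c(21,13) = 11310276995381, c(21,14) = 756111184500.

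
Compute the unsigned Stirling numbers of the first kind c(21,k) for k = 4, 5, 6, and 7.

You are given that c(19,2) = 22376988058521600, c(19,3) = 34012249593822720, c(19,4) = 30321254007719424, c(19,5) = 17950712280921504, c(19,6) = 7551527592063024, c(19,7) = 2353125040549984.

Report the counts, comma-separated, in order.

[20] T[20,3]:19*34012249593822720+22376988058521600=668609730341153280 · T[20,4]:19*30321254007719424+34012249593822720=610116075740491776 · T[20,5]:19*17950712280921504+30321254007719424=371384787345228000 · T[20,6]:19*7551527592063024+17950712280921504=161429736530118960 · T[20,7]:19*2353125040549984+7551527592063024=52260903362512720
[21] T[21,4]:20*610116075740491776+668609730341153280=12870931245150988800 · T[21,5]:20*371384787345228000+610116075740491776=8037811822645051776 · T[21,6]:20*161429736530118960+371384787345228000=3599979517947607200 · T[21,7]:20*52260903362512720+161429736530118960=1206647803780373360
Read c(21,4) = 12870931245150988800, c(21,5) = 8037811822645051776, c(21,6) = 3599979517947607200, c(21,7) = 1206647803780373360.

12870931245150988800, 8037811822645051776, 3599979517947607200, 1206647803780373360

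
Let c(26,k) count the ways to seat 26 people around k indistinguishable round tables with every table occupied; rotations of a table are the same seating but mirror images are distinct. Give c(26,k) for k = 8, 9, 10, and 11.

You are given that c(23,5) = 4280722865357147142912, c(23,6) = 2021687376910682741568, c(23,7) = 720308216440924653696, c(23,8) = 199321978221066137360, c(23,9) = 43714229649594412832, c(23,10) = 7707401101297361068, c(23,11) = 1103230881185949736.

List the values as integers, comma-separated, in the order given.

@24  (24,6):2021687376910682741568·23+4280722865357147142912→50779532534302850198976, (24,7):720308216440924653696·23+2021687376910682741568→18588776355051949776576, (24,8):199321978221066137360·23+720308216440924653696→5304713715525445812976, (24,9):43714229649594412832·23+199321978221066137360→1204749260161737632496, (24,10):7707401101297361068·23+43714229649594412832→220984454979433717396, (24,11):1103230881185949736·23+7707401101297361068→33081711368574204996
@25  (25,7):18588776355051949776576·24+50779532534302850198976→496910165055549644836800, (25,8):5304713715525445812976·24+18588776355051949776576→145901905527662649288000, (25,9):1204749260161737632496·24+5304713715525445812976→34218695959407148992880, (25,10):220984454979433717396·24+1204749260161737632496→6508376179668146850000, (25,11):33081711368574204996·24+220984454979433717396→1014945527825214637300
@26  (26,8):145901905527662649288000·25+496910165055549644836800→4144457803247115877036800, (26,9):34218695959407148992880·25+145901905527662649288000→1001369304512841374110000, (26,10):6508376179668146850000·25+34218695959407148992880→196928100451110820242880, (26,11):1014945527825214637300·25+6508376179668146850000→31882014375298512782500
Read c(26,8) = 4144457803247115877036800, c(26,9) = 1001369304512841374110000, c(26,10) = 196928100451110820242880, c(26,11) = 31882014375298512782500.

4144457803247115877036800, 1001369304512841374110000, 196928100451110820242880, 31882014375298512782500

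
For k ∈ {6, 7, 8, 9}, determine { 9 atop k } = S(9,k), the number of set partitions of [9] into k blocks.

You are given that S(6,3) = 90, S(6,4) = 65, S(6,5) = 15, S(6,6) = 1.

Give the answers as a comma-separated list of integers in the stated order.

2646, 462, 36, 1

i=7: T(7,4)=90+4·65=350 | T(7,5)=65+5·15=140 | T(7,6)=15+6·1=21 | T(7,7)=1+7·0=1
i=8: T(8,5)=350+5·140=1050 | T(8,6)=140+6·21=266 | T(8,7)=21+7·1=28 | T(8,8)=1+8·0=1
i=9: T(9,6)=1050+6·266=2646 | T(9,7)=266+7·28=462 | T(9,8)=28+8·1=36 | T(9,9)=1+9·0=1
Read S(9,6) = 2646, S(9,7) = 462, S(9,8) = 36, S(9,9) = 1.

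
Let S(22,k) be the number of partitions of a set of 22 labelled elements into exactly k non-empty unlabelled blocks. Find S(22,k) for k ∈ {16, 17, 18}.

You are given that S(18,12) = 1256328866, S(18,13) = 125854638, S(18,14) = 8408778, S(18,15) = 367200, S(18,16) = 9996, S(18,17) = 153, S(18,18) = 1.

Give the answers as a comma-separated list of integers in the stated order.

[19] T[19,13]:13*125854638+1256328866=2892439160 · T[19,14]:14*8408778+125854638=243577530 · T[19,15]:15*367200+8408778=13916778 · T[19,16]:16*9996+367200=527136 · T[19,17]:17*153+9996=12597 · T[19,18]:18*1+153=171
[20] T[20,14]:14*243577530+2892439160=6302524580 · T[20,15]:15*13916778+243577530=452329200 · T[20,16]:16*527136+13916778=22350954 · T[20,17]:17*12597+527136=741285 · T[20,18]:18*171+12597=15675
[21] T[21,15]:15*452329200+6302524580=13087462580 · T[21,16]:16*22350954+452329200=809944464 · T[21,17]:17*741285+22350954=34952799 · T[21,18]:18*15675+741285=1023435
[22] T[22,16]:16*809944464+13087462580=26046574004 · T[22,17]:17*34952799+809944464=1404142047 · T[22,18]:18*1023435+34952799=53374629
Read S(22,16) = 26046574004, S(22,17) = 1404142047, S(22,18) = 53374629.

26046574004, 1404142047, 53374629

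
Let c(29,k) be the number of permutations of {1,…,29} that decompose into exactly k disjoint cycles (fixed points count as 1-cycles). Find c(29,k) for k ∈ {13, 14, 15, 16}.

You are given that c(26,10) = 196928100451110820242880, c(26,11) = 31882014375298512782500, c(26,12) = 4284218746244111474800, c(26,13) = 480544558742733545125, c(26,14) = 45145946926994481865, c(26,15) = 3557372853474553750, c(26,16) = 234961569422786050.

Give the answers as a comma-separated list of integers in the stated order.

[27] T[27,11]:26*31882014375298512782500+196928100451110820242880=1025860474208872152587880 · T[27,12]:26*4284218746244111474800+31882014375298512782500=143271701777645411127300 · T[27,13]:26*480544558742733545125+4284218746244111474800=16778377273555183648050 · T[27,14]:26*45145946926994481865+480544558742733545125=1654339178844590073615 · T[27,15]:26*3557372853474553750+45145946926994481865=137637641117332879365 · T[27,16]:26*234961569422786050+3557372853474553750=9666373658466991050
[28] T[28,12]:27*143271701777645411127300+1025860474208872152587880=4894196422205298253024980 · T[28,13]:27*16778377273555183648050+143271701777645411127300=596287888163635369624650 · T[28,14]:27*1654339178844590073615+16778377273555183648050=61445535102359115635655 · T[28,15]:27*137637641117332879365+1654339178844590073615=5370555489012577816470 · T[28,16]:27*9666373658466991050+137637641117332879365=398629729895941637715
[29] T[29,13]:28*596287888163635369624650+4894196422205298253024980=21590257290787088602515180 · T[29,14]:28*61445535102359115635655+596287888163635369624650=2316762871029690607422990 · T[29,15]:28*5370555489012577816470+61445535102359115635655=211821088794711294496815 · T[29,16]:28*398629729895941637715+5370555489012577816470=16532187926098943672490
Read c(29,13) = 21590257290787088602515180, c(29,14) = 2316762871029690607422990, c(29,15) = 211821088794711294496815, c(29,16) = 16532187926098943672490.

21590257290787088602515180, 2316762871029690607422990, 211821088794711294496815, 16532187926098943672490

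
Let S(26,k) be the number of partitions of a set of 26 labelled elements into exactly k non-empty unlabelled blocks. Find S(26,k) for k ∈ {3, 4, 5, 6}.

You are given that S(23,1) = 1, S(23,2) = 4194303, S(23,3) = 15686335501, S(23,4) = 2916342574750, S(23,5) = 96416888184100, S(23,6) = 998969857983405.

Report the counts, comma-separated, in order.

423610750290, 187226356946265, 12230196160292565, 224595186974125331

row 24: T[24][1]=1·1+0=1  T[24][2]=2·4194303+1=8388607  T[24][3]=3·15686335501+4194303=47063200806  T[24][4]=4·2916342574750+15686335501=11681056634501  T[24][5]=5·96416888184100+2916342574750=485000783495250  T[24][6]=6·998969857983405+96416888184100=6090236036084530
row 25: T[25][2]=2·8388607+1=16777215  T[25][3]=3·47063200806+8388607=141197991025  T[25][4]=4·11681056634501+47063200806=46771289738810  T[25][5]=5·485000783495250+11681056634501=2436684974110751  T[25][6]=6·6090236036084530+485000783495250=37026417000002430
row 26: T[26][3]=3·141197991025+16777215=423610750290  T[26][4]=4·46771289738810+141197991025=187226356946265  T[26][5]=5·2436684974110751+46771289738810=12230196160292565  T[26][6]=6·37026417000002430+2436684974110751=224595186974125331
Read S(26,3) = 423610750290, S(26,4) = 187226356946265, S(26,5) = 12230196160292565, S(26,6) = 224595186974125331.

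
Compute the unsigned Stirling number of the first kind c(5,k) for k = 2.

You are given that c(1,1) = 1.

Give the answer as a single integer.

50

@2  (2,1):1·1+0→1, (2,2):0·1+1→1
@3  (3,1):1·2+0→2, (3,2):1·2+1→3
@4  (4,1):2·3+0→6, (4,2):3·3+2→11
@5  (5,2):11·4+6→50
Read c(5,2) = 50.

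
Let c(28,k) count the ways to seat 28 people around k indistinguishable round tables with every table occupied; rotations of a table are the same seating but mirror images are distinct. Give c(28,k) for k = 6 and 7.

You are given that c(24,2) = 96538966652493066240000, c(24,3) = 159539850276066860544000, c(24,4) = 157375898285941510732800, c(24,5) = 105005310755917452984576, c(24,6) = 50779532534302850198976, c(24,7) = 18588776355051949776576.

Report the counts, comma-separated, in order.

28969458895980281319670568448, 11616723683566425573507775872

@25  (25,3):159539850276066860544000·24+96538966652493066240000→3925495373278097719296000, (25,4):157375898285941510732800·24+159539850276066860544000→3936561409138663118131200, (25,5):105005310755917452984576·24+157375898285941510732800→2677503356427960382362624, (25,6):50779532534302850198976·24+105005310755917452984576→1323714091579185857760000, (25,7):18588776355051949776576·24+50779532534302850198976→496910165055549644836800
@26  (26,4):3936561409138663118131200·25+3925495373278097719296000→102339530601744675672576000, (26,5):2677503356427960382362624·25+3936561409138663118131200→70874145319837672677196800, (26,6):1323714091579185857760000·25+2677503356427960382362624→35770355645907606826362624, (26,7):496910165055549644836800·25+1323714091579185857760000→13746468217967926978680000
@27  (27,5):70874145319837672677196800·26+102339530601744675672576000→1945067308917524165279692800, (27,6):35770355645907606826362624·26+70874145319837672677196800→1000903392113435450162625024, (27,7):13746468217967926978680000·26+35770355645907606826362624→393178529313073708272042624
@28  (28,6):1000903392113435450162625024·27+1945067308917524165279692800→28969458895980281319670568448, (28,7):393178529313073708272042624·27+1000903392113435450162625024→11616723683566425573507775872
Read c(28,6) = 28969458895980281319670568448, c(28,7) = 11616723683566425573507775872.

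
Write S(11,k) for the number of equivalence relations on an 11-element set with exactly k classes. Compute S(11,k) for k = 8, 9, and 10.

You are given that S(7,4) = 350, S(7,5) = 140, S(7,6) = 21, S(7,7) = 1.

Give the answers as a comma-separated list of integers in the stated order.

11880, 1155, 55

r8: T_8,5=5×140+350=1050; T_8,6=6×21+140=266; T_8,7=7×1+21=28; T_8,8=8×0+1=1
r9: T_9,6=6×266+1050=2646; T_9,7=7×28+266=462; T_9,8=8×1+28=36; T_9,9=9×0+1=1
r10: T_10,7=7×462+2646=5880; T_10,8=8×36+462=750; T_10,9=9×1+36=45; T_10,10=10×0+1=1
r11: T_11,8=8×750+5880=11880; T_11,9=9×45+750=1155; T_11,10=10×1+45=55
Read S(11,8) = 11880, S(11,9) = 1155, S(11,10) = 55.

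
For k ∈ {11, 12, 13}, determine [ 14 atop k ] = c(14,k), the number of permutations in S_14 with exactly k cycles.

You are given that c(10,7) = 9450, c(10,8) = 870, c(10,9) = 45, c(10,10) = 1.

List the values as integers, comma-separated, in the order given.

91091, 3731, 91

[11] T[11,8]:10*870+9450=18150 · T[11,9]:10*45+870=1320 · T[11,10]:10*1+45=55 · T[11,11]:10*0+1=1
[12] T[12,9]:11*1320+18150=32670 · T[12,10]:11*55+1320=1925 · T[12,11]:11*1+55=66 · T[12,12]:11*0+1=1
[13] T[13,10]:12*1925+32670=55770 · T[13,11]:12*66+1925=2717 · T[13,12]:12*1+66=78 · T[13,13]:12*0+1=1
[14] T[14,11]:13*2717+55770=91091 · T[14,12]:13*78+2717=3731 · T[14,13]:13*1+78=91
Read c(14,11) = 91091, c(14,12) = 3731, c(14,13) = 91.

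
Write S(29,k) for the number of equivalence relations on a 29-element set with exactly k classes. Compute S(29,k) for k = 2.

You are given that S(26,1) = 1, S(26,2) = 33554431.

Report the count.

268435455

@27  (27,1):1·1+0→1, (27,2):33554431·2+1→67108863
@28  (28,1):1·1+0→1, (28,2):67108863·2+1→134217727
@29  (29,2):134217727·2+1→268435455
Read S(29,2) = 268435455.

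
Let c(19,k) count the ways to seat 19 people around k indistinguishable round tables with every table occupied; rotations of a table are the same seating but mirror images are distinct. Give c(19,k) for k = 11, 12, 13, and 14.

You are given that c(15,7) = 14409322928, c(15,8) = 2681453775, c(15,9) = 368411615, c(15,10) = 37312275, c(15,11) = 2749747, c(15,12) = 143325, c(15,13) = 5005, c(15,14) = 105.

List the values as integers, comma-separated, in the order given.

r16: T_16,8=15×2681453775+14409322928=54631129553; T_16,9=15×368411615+2681453775=8207628000; T_16,10=15×37312275+368411615=928095740; T_16,11=15×2749747+37312275=78558480; T_16,12=15×143325+2749747=4899622; T_16,13=15×5005+143325=218400; T_16,14=15×105+5005=6580
r17: T_17,9=16×8207628000+54631129553=185953177553; T_17,10=16×928095740+8207628000=23057159840; T_17,11=16×78558480+928095740=2185031420; T_17,12=16×4899622+78558480=156952432; T_17,13=16×218400+4899622=8394022; T_17,14=16×6580+218400=323680
r18: T_18,10=17×23057159840+185953177553=577924894833; T_18,11=17×2185031420+23057159840=60202693980; T_18,12=17×156952432+2185031420=4853222764; T_18,13=17×8394022+156952432=299650806; T_18,14=17×323680+8394022=13896582
r19: T_19,11=18×60202693980+577924894833=1661573386473; T_19,12=18×4853222764+60202693980=147560703732; T_19,13=18×299650806+4853222764=10246937272; T_19,14=18×13896582+299650806=549789282
Read c(19,11) = 1661573386473, c(19,12) = 147560703732, c(19,13) = 10246937272, c(19,14) = 549789282.

1661573386473, 147560703732, 10246937272, 549789282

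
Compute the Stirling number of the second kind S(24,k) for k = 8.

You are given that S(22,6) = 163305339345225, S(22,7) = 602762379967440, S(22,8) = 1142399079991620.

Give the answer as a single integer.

row 23: T[23][7]=7·602762379967440+163305339345225=4382641999117305  T[23][8]=8·1142399079991620+602762379967440=9741955019900400
row 24: T[24][8]=8·9741955019900400+4382641999117305=82318282158320505
Read S(24,8) = 82318282158320505.

82318282158320505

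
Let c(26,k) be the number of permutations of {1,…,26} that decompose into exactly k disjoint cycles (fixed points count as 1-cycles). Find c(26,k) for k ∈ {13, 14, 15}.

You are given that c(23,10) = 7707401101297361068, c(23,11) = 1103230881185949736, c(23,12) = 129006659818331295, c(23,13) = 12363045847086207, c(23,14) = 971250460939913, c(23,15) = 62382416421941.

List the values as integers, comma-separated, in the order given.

r24: T_24,11=23×1103230881185949736+7707401101297361068=33081711368574204996; T_24,12=23×129006659818331295+1103230881185949736=4070384057007569521; T_24,13=23×12363045847086207+129006659818331295=413356714301314056; T_24,14=23×971250460939913+12363045847086207=34701806448704206; T_24,15=23×62382416421941+971250460939913=2406046038644556
r25: T_25,12=24×4070384057007569521+33081711368574204996=130770928736755873500; T_25,13=24×413356714301314056+4070384057007569521=13990945200239106865; T_25,14=24×34701806448704206+413356714301314056=1246200069070215000; T_25,15=24×2406046038644556+34701806448704206=92446911376173550
r26: T_26,13=25×13990945200239106865+130770928736755873500=480544558742733545125; T_26,14=25×1246200069070215000+13990945200239106865=45145946926994481865; T_26,15=25×92446911376173550+1246200069070215000=3557372853474553750
Read c(26,13) = 480544558742733545125, c(26,14) = 45145946926994481865, c(26,15) = 3557372853474553750.

480544558742733545125, 45145946926994481865, 3557372853474553750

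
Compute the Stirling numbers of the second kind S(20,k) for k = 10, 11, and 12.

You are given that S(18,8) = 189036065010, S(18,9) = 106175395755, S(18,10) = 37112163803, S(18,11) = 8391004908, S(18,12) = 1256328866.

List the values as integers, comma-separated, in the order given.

5917584964655, 1900842429486, 411016633391

i=19: T(19,9)=189036065010+9·106175395755=1144614626805 | T(19,10)=106175395755+10·37112163803=477297033785 | T(19,11)=37112163803+11·8391004908=129413217791 | T(19,12)=8391004908+12·1256328866=23466951300
i=20: T(20,10)=1144614626805+10·477297033785=5917584964655 | T(20,11)=477297033785+11·129413217791=1900842429486 | T(20,12)=129413217791+12·23466951300=411016633391
Read S(20,10) = 5917584964655, S(20,11) = 1900842429486, S(20,12) = 411016633391.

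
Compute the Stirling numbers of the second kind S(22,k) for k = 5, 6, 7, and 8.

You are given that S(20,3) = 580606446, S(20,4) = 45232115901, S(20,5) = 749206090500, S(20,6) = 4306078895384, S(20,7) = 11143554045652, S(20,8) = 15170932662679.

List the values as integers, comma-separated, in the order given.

[21] T[21,4]:4*45232115901+580606446=181509070050 · T[21,5]:5*749206090500+45232115901=3791262568401 · T[21,6]:6*4306078895384+749206090500=26585679462804 · T[21,7]:7*11143554045652+4306078895384=82310957214948 · T[21,8]:8*15170932662679+11143554045652=132511015347084
[22] T[22,5]:5*3791262568401+181509070050=19137821912055 · T[22,6]:6*26585679462804+3791262568401=163305339345225 · T[22,7]:7*82310957214948+26585679462804=602762379967440 · T[22,8]:8*132511015347084+82310957214948=1142399079991620
Read S(22,5) = 19137821912055, S(22,6) = 163305339345225, S(22,7) = 602762379967440, S(22,8) = 1142399079991620.

19137821912055, 163305339345225, 602762379967440, 1142399079991620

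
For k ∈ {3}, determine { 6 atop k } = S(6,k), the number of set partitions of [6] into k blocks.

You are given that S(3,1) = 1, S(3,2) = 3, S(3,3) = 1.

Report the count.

90

i=4: T(4,1)=0+1·1=1 | T(4,2)=1+2·3=7 | T(4,3)=3+3·1=6
i=5: T(5,2)=1+2·7=15 | T(5,3)=7+3·6=25
i=6: T(6,3)=15+3·25=90
Read S(6,3) = 90.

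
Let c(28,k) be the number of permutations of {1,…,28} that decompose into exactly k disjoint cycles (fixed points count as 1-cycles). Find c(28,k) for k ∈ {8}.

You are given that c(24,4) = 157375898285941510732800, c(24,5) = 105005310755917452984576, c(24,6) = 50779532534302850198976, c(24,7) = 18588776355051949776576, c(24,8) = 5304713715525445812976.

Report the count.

@25  (25,5):105005310755917452984576·24+157375898285941510732800→2677503356427960382362624, (25,6):50779532534302850198976·24+105005310755917452984576→1323714091579185857760000, (25,7):18588776355051949776576·24+50779532534302850198976→496910165055549644836800, (25,8):5304713715525445812976·24+18588776355051949776576→145901905527662649288000
@26  (26,6):1323714091579185857760000·25+2677503356427960382362624→35770355645907606826362624, (26,7):496910165055549644836800·25+1323714091579185857760000→13746468217967926978680000, (26,8):145901905527662649288000·25+496910165055549644836800→4144457803247115877036800
@27  (27,7):13746468217967926978680000·26+35770355645907606826362624→393178529313073708272042624, (27,8):4144457803247115877036800·26+13746468217967926978680000→121502371102392939781636800
@28  (28,8):121502371102392939781636800·27+393178529313073708272042624→3673742549077683082376236224
Read c(28,8) = 3673742549077683082376236224.

3673742549077683082376236224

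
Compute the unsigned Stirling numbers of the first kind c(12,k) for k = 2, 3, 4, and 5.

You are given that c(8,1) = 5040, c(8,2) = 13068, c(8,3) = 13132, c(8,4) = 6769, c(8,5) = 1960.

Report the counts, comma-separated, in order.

@9  (9,1):5040·8+0→40320, (9,2):13068·8+5040→109584, (9,3):13132·8+13068→118124, (9,4):6769·8+13132→67284, (9,5):1960·8+6769→22449
@10  (10,1):40320·9+0→362880, (10,2):109584·9+40320→1026576, (10,3):118124·9+109584→1172700, (10,4):67284·9+118124→723680, (10,5):22449·9+67284→269325
@11  (11,1):362880·10+0→3628800, (11,2):1026576·10+362880→10628640, (11,3):1172700·10+1026576→12753576, (11,4):723680·10+1172700→8409500, (11,5):269325·10+723680→3416930
@12  (12,2):10628640·11+3628800→120543840, (12,3):12753576·11+10628640→150917976, (12,4):8409500·11+12753576→105258076, (12,5):3416930·11+8409500→45995730
Read c(12,2) = 120543840, c(12,3) = 150917976, c(12,4) = 105258076, c(12,5) = 45995730.

120543840, 150917976, 105258076, 45995730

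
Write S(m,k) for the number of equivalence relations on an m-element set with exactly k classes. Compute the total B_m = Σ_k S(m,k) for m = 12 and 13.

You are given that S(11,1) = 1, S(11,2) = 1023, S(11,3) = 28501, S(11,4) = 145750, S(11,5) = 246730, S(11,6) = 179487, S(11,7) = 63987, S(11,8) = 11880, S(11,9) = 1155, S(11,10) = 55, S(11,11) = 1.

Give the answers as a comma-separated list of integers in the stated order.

r12: T_12,1=1×1+0=1; T_12,2=2×1023+1=2047; T_12,3=3×28501+1023=86526; T_12,4=4×145750+28501=611501; T_12,5=5×246730+145750=1379400; T_12,6=6×179487+246730=1323652; T_12,7=7×63987+179487=627396; T_12,8=8×11880+63987=159027; T_12,9=9×1155+11880=22275; T_12,10=10×55+1155=1705; T_12,11=11×1+55=66; T_12,12=12×0+1=1
r13: T_13,1=1×1+0=1; T_13,2=2×2047+1=4095; T_13,3=3×86526+2047=261625; T_13,4=4×611501+86526=2532530; T_13,5=5×1379400+611501=7508501; T_13,6=6×1323652+1379400=9321312; T_13,7=7×627396+1323652=5715424; T_13,8=8×159027+627396=1899612; T_13,9=9×22275+159027=359502; T_13,10=10×1705+22275=39325; T_13,11=11×66+1705=2431; T_13,12=12×1+66=78; T_13,13=13×0+1=1
B_12 = ΣS(12,k) = 1+2047+86526+611501+1379400+1323652+627396+159027+22275+1705+66+1 = 4213597
B_13 = ΣS(13,k) = 1+4095+261625+2532530+7508501+9321312+5715424+1899612+359502+39325+2431+78+1 = 27644437

4213597, 27644437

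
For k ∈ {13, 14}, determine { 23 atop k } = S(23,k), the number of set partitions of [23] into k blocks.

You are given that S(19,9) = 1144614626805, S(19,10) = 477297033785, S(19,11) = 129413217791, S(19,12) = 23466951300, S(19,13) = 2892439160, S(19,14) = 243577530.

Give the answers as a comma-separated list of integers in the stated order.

[20] T[20,10]:10*477297033785+1144614626805=5917584964655 · T[20,11]:11*129413217791+477297033785=1900842429486 · T[20,12]:12*23466951300+129413217791=411016633391 · T[20,13]:13*2892439160+23466951300=61068660380 · T[20,14]:14*243577530+2892439160=6302524580
[21] T[21,11]:11*1900842429486+5917584964655=26826851689001 · T[21,12]:12*411016633391+1900842429486=6833042030178 · T[21,13]:13*61068660380+411016633391=1204909218331 · T[21,14]:14*6302524580+61068660380=149304004500
[22] T[22,12]:12*6833042030178+26826851689001=108823356051137 · T[22,13]:13*1204909218331+6833042030178=22496861868481 · T[22,14]:14*149304004500+1204909218331=3295165281331
[23] T[23,13]:13*22496861868481+108823356051137=401282560341390 · T[23,14]:14*3295165281331+22496861868481=68629175807115
Read S(23,13) = 401282560341390, S(23,14) = 68629175807115.

401282560341390, 68629175807115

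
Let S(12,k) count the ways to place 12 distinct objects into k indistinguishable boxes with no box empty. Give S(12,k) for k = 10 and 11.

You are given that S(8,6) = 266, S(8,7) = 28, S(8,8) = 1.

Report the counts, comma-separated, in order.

i=9: T(9,7)=266+7·28=462 | T(9,8)=28+8·1=36 | T(9,9)=1+9·0=1
i=10: T(10,8)=462+8·36=750 | T(10,9)=36+9·1=45 | T(10,10)=1+10·0=1
i=11: T(11,9)=750+9·45=1155 | T(11,10)=45+10·1=55 | T(11,11)=1+11·0=1
i=12: T(12,10)=1155+10·55=1705 | T(12,11)=55+11·1=66
Read S(12,10) = 1705, S(12,11) = 66.

1705, 66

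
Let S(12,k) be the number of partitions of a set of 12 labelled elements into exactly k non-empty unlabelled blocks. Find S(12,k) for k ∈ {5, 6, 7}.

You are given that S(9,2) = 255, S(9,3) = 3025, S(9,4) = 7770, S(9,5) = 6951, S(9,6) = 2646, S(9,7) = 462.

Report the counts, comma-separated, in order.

1379400, 1323652, 627396

[10] T[10,3]:3*3025+255=9330 · T[10,4]:4*7770+3025=34105 · T[10,5]:5*6951+7770=42525 · T[10,6]:6*2646+6951=22827 · T[10,7]:7*462+2646=5880
[11] T[11,4]:4*34105+9330=145750 · T[11,5]:5*42525+34105=246730 · T[11,6]:6*22827+42525=179487 · T[11,7]:7*5880+22827=63987
[12] T[12,5]:5*246730+145750=1379400 · T[12,6]:6*179487+246730=1323652 · T[12,7]:7*63987+179487=627396
Read S(12,5) = 1379400, S(12,6) = 1323652, S(12,7) = 627396.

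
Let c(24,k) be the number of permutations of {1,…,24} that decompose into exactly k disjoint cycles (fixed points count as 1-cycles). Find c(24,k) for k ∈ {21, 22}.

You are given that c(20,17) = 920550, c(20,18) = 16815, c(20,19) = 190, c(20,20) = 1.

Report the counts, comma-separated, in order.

row 21: T[21][18]=20·16815+920550=1256850  T[21][19]=20·190+16815=20615  T[21][20]=20·1+190=210  T[21][21]=20·0+1=1
row 22: T[22][19]=21·20615+1256850=1689765  T[22][20]=21·210+20615=25025  T[22][21]=21·1+210=231  T[22][22]=21·0+1=1
row 23: T[23][20]=22·25025+1689765=2240315  T[23][21]=22·231+25025=30107  T[23][22]=22·1+231=253
row 24: T[24][21]=23·30107+2240315=2932776  T[24][22]=23·253+30107=35926
Read c(24,21) = 2932776, c(24,22) = 35926.

2932776, 35926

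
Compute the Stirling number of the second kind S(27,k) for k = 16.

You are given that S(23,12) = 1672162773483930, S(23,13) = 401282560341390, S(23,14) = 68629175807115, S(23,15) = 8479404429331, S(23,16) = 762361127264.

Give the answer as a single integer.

i=24: T(24,13)=1672162773483930+13·401282560341390=6888836057922000 | T(24,14)=401282560341390+14·68629175807115=1362091021641000 | T(24,15)=68629175807115+15·8479404429331=195820242247080 | T(24,16)=8479404429331+16·762361127264=20677182465555
i=25: T(25,14)=6888836057922000+14·1362091021641000=25958110360896000 | T(25,15)=1362091021641000+15·195820242247080=4299394655347200 | T(25,16)=195820242247080+16·20677182465555=526655161695960
i=26: T(26,15)=25958110360896000+15·4299394655347200=90449030191104000 | T(26,16)=4299394655347200+16·526655161695960=12725877242482560
i=27: T(27,16)=90449030191104000+16·12725877242482560=294063066070824960
Read S(27,16) = 294063066070824960.

294063066070824960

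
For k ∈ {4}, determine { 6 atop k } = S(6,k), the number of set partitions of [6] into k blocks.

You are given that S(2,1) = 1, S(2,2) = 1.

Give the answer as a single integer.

65

@3  (3,1):1·1+0→1, (3,2):1·2+1→3, (3,3):0·3+1→1
@4  (4,2):3·2+1→7, (4,3):1·3+3→6, (4,4):0·4+1→1
@5  (5,3):6·3+7→25, (5,4):1·4+6→10
@6  (6,4):10·4+25→65
Read S(6,4) = 65.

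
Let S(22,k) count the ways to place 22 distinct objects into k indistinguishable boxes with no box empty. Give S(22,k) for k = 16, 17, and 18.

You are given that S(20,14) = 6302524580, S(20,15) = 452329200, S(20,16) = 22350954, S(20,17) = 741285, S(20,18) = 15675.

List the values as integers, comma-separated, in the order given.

row 21: T[21][15]=15·452329200+6302524580=13087462580  T[21][16]=16·22350954+452329200=809944464  T[21][17]=17·741285+22350954=34952799  T[21][18]=18·15675+741285=1023435
row 22: T[22][16]=16·809944464+13087462580=26046574004  T[22][17]=17·34952799+809944464=1404142047  T[22][18]=18·1023435+34952799=53374629
Read S(22,16) = 26046574004, S(22,17) = 1404142047, S(22,18) = 53374629.

26046574004, 1404142047, 53374629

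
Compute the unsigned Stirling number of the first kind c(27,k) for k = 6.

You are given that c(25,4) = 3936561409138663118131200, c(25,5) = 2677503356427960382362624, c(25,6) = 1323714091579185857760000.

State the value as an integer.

[26] T[26,5]:25*2677503356427960382362624+3936561409138663118131200=70874145319837672677196800 · T[26,6]:25*1323714091579185857760000+2677503356427960382362624=35770355645907606826362624
[27] T[27,6]:26*35770355645907606826362624+70874145319837672677196800=1000903392113435450162625024
Read c(27,6) = 1000903392113435450162625024.

1000903392113435450162625024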